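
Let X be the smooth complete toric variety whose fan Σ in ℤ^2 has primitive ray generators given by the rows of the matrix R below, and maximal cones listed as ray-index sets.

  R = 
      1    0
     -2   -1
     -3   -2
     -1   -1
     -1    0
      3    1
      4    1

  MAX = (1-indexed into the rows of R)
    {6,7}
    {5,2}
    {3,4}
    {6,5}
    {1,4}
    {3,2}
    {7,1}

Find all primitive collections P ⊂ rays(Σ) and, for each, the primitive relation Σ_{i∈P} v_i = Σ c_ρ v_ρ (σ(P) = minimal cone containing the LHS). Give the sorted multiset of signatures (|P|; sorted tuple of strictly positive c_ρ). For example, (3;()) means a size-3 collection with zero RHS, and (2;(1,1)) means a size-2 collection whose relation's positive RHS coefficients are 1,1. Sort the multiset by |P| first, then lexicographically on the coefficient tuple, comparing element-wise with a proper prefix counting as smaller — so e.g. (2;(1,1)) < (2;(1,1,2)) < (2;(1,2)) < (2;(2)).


The 14 primitive collections of Σ (r=7, n=2):

  P={1,5}:  v_{1} + v_{5} = 0  →  sig = (2;())
  P={1,2}:  v_{1} + v_{2} = v_{4}  →  sig = (2;(1))
  P={1,6}:  v_{1} + v_{6} = v_{7}  →  sig = (2;(1))
  P={2,4}:  v_{2} + v_{4} = v_{3}  →  sig = (2;(1))
  P={2,6}:  v_{2} + v_{6} = v_{1}  →  sig = (2;(1))
  P={4,5}:  v_{4} + v_{5} = v_{2}  →  sig = (2;(1))
  P={5,7}:  v_{5} + v_{7} = v_{6}  →  sig = (2;(1))
  P={3,6}:  v_{3} + v_{6} = v_{1} + v_{4}  →  sig = (2;(1,1))
  P={3,7}:  v_{3} + v_{7} = 2·v_{1} + v_{4}  →  sig = (2;(1,2))
  P={1,3}:  v_{1} + v_{3} = 2·v_{4}  →  sig = (2;(2))
  P={2,7}:  v_{2} + v_{7} = 2·v_{1}  →  sig = (2;(2))
  P={3,5}:  v_{3} + v_{5} = 2·v_{2}  →  sig = (2;(2))
  P={4,6}:  v_{4} + v_{6} = 2·v_{1}  →  sig = (2;(2))
  P={4,7}:  v_{4} + v_{7} = 3·v_{1}  →  sig = (2;(3))

Signatures (|P|; sorted positive RHS coefficients), sorted:
    |P|=2: 14 collections, coeffs (), (1), (1), (1), (1), (1), (1), (1,1), (1,2), (2), (2), (2), (2), (3)


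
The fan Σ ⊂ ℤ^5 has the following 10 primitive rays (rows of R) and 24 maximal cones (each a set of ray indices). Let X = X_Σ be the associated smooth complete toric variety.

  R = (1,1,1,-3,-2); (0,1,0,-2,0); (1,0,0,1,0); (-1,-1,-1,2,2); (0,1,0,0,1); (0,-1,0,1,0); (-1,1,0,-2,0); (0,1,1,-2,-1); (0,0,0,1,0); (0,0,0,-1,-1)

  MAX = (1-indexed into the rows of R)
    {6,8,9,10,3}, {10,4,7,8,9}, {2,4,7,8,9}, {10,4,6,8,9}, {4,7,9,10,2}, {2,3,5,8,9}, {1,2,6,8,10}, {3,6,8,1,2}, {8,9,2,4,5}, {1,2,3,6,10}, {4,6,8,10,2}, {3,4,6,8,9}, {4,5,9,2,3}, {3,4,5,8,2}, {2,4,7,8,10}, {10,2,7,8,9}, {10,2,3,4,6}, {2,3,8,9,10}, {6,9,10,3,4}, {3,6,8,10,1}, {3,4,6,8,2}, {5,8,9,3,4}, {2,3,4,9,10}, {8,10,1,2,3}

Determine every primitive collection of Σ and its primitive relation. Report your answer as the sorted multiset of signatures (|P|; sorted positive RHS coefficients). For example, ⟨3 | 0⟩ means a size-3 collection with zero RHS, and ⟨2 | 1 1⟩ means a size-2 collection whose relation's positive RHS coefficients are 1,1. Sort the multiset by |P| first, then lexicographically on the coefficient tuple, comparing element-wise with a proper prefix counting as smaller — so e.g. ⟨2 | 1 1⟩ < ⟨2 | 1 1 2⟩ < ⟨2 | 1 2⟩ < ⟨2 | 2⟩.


Σ has 14 primitive collections:

  • {1,4}:  v_{1} + v_{4} = v_{2} + v_{6}  ⇒ sig = ⟨2 | 1 1⟩
  • {3,7}:  v_{3} + v_{7} = v_{2} + v_{9}  ⇒ sig = ⟨2 | 1 1⟩
  • {5,10}:  v_{5} + v_{10} = v_{2} + v_{9}  ⇒ sig = ⟨2 | 1 1⟩
  • {1,5}:  v_{1} + v_{5} = v_{2} + v_{3} + v_{8}  ⇒ sig = ⟨2 | 1 1 1⟩
  • {1,7}:  v_{1} + v_{7} = v_{2} + v_{8} + v_{10}  ⇒ sig = ⟨2 | 1 1 1⟩
  • {1,9}:  v_{1} + v_{9} = v_{3} + v_{8} + v_{10}  ⇒ sig = ⟨2 | 1 1 1⟩
  • {5,6}:  v_{5} + v_{6} = v_{3} + v_{4} + v_{8}  ⇒ sig = ⟨2 | 1 1 1⟩
  • {6,7}:  v_{6} + v_{7} = v_{4} + v_{8} + v_{10}  ⇒ sig = ⟨2 | 1 1 1⟩
  • {5,7}:  v_{5} + v_{7} = 2·v_{2} + v_{4} + v_{8} + 2·v_{9}  ⇒ sig = ⟨2 | 1 1 2 2⟩
  • {2,6,9}:  v_{2} + v_{6} + v_{9} = 0  ⇒ sig = ⟨3 | 0⟩
  • {3,4,8,10}:  v_{3} + v_{4} + v_{8} + v_{10} = 0  ⇒ sig = ⟨4 | 0⟩
  • {2,3,4,8,9}:  v_{2} + v_{3} + v_{4} + v_{8} + v_{9} = v_{5}  ⇒ sig = ⟨5 | 1⟩
  • {2,3,6,8,10}:  v_{2} + v_{3} + v_{6} + v_{8} + v_{10} = v_{1}  ⇒ sig = ⟨5 | 1⟩
  • {2,4,8,9,10}:  v_{2} + v_{4} + v_{8} + v_{9} + v_{10} = v_{7}  ⇒ sig = ⟨5 | 1⟩

Sorted signature multiset PRS(X):
[⟨2 | 1 1⟩, ⟨2 | 1 1⟩, ⟨2 | 1 1⟩, ⟨2 | 1 1 1⟩, ⟨2 | 1 1 1⟩, ⟨2 | 1 1 1⟩, ⟨2 | 1 1 1⟩, ⟨2 | 1 1 1⟩, ⟨2 | 1 1 2 2⟩, ⟨3 | 0⟩, ⟨4 | 0⟩, ⟨5 | 1⟩, ⟨5 | 1⟩, ⟨5 | 1⟩]


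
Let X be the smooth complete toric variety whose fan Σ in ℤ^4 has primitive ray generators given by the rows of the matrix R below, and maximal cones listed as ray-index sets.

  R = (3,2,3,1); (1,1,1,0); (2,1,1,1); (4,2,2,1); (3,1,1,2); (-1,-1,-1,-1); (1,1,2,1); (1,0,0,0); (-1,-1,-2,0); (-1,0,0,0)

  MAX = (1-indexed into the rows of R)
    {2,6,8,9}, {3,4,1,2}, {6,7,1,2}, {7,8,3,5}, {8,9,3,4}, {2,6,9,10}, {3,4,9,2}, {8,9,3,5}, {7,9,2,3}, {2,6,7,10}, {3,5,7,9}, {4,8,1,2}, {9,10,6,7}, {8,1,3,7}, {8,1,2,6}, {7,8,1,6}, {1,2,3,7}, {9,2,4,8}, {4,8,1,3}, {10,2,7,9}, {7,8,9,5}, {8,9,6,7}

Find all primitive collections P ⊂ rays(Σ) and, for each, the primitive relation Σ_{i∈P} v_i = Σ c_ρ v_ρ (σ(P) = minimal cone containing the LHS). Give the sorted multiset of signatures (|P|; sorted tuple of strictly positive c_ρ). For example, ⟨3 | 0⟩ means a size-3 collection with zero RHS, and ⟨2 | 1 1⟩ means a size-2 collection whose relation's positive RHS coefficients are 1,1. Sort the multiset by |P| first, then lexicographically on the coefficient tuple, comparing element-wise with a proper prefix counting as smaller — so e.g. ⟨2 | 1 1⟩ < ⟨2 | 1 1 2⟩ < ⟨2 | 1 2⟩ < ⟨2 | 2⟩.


17 minimal non-faces of Δ(Σ) (on 10 rays):

  {8,10}:  v_{8} + v_{10} = 0 ; sig = ⟨2 | 0⟩
  {1,9}:  v_{1} + v_{9} = v_{3} ; sig = ⟨2 | 1⟩
  {3,6}:  v_{3} + v_{6} = v_{8} ; sig = ⟨2 | 1⟩
  {1,10}:  v_{1} + v_{10} = v_{2} + v_{7} ; sig = ⟨2 | 1 1⟩
  {4,7}:  v_{4} + v_{7} = v_{1} + v_{3} ; sig = ⟨2 | 1 1⟩
  {4,10}:  v_{4} + v_{10} = v_{2} + v_{3} ; sig = ⟨2 | 1 1⟩
  {3,10}:  v_{3} + v_{10} = v_{2} + v_{7} + v_{9} ; sig = ⟨2 | 1 1 1⟩
  {5,10}:  v_{5} + v_{10} = v_{3} + v_{7} + v_{9} ; sig = ⟨2 | 1 1 1⟩
  {1,5}:  v_{1} + v_{5} = 2·v_{3} + v_{7} + v_{8} ; sig = ⟨2 | 1 1 2⟩
  {5,6}:  v_{5} + v_{6} = v_{7} + 2·v_{8} + v_{9} ; sig = ⟨2 | 1 1 2⟩
  {4,6}:  v_{4} + v_{6} = v_{2} + 2·v_{8} ; sig = ⟨2 | 1 2⟩
  {4,5}:  v_{4} + v_{5} = 3·v_{3} + v_{8} ; sig = ⟨2 | 1 3⟩
  {2,5}:  v_{2} + v_{5} = 2·v_{3} ; sig = ⟨2 | 2⟩
  {2,3,8}:  v_{2} + v_{3} + v_{8} = v_{4} ; sig = ⟨3 | 1⟩
  {2,7,8}:  v_{2} + v_{7} + v_{8} = v_{1} ; sig = ⟨3 | 1⟩
  {2,6,7,9}:  v_{2} + v_{6} + v_{7} + v_{9} = 0 ; sig = ⟨4 | 0⟩
  {3,7,8,9}:  v_{3} + v_{7} + v_{8} + v_{9} = v_{5} ; sig = ⟨4 | 1⟩

so the primitive-relation signature multiset is
    ⟨2 | 0⟩
    ⟨2 | 1⟩
    ⟨2 | 1⟩
    ⟨2 | 1 1⟩
    ⟨2 | 1 1⟩
    ⟨2 | 1 1⟩
    ⟨2 | 1 1 1⟩
    ⟨2 | 1 1 1⟩
    ⟨2 | 1 1 2⟩
    ⟨2 | 1 1 2⟩
    ⟨2 | 1 2⟩
    ⟨2 | 1 3⟩
    ⟨2 | 2⟩
    ⟨3 | 1⟩
    ⟨3 | 1⟩
    ⟨4 | 0⟩
    ⟨4 | 1⟩


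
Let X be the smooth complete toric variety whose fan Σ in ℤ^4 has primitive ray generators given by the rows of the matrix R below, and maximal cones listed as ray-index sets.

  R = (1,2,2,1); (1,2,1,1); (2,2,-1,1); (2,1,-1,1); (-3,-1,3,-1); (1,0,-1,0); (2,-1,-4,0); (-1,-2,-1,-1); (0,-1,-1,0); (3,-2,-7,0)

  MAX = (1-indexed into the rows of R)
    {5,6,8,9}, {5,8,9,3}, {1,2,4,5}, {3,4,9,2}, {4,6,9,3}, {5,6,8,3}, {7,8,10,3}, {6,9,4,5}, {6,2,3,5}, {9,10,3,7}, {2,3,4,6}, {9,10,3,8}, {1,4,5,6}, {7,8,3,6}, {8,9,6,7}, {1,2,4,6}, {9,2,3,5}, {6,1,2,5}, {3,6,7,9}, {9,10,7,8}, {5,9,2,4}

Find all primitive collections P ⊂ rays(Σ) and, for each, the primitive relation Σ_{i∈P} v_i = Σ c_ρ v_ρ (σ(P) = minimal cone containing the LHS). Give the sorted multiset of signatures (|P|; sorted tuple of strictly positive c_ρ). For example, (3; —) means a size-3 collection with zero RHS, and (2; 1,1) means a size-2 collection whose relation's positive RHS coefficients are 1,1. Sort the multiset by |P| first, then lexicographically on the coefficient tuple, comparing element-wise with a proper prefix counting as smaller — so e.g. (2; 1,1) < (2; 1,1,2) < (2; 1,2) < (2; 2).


|primitive collections| = 20. Relations:

  P={2,8}:  v_{2} + v_{8} = 0  so sig = (2; —)
  P={5,7}:  v_{5} + v_{7} = v_{8}  so sig = (2; 1)
  P={1,7}:  v_{1} + v_{7} = v_{4} + v_{6}  so sig = (2; 1,1)
  P={4,8}:  v_{4} + v_{8} = v_{6} + v_{9}  so sig = (2; 1,1)
  P={1,8}:  v_{1} + v_{8} = v_{4} + v_{5} + v_{6}  so sig = (2; 1,1,1)
  P={2,7}:  v_{2} + v_{7} = v_{3} + v_{6} + v_{9}  so sig = (2; 1,1,1)
  P={2,10}:  v_{2} + v_{10} = v_{3} + v_{7} + v_{9}  so sig = (2; 1,1,1)
  P={4,10}:  v_{4} + v_{10} = v_{3} + v_{6} + v_{7} + 2·v_{9}  so sig = (2; 1,1,1,2)
  P={5,10}:  v_{5} + v_{10} = v_{3} + 2·v_{8} + v_{9}  so sig = (2; 1,1,2)
  P={1,3}:  v_{1} + v_{3} = 2·v_{2} + v_{6}  so sig = (2; 1,2)
  P={1,9}:  v_{1} + v_{9} = 2·v_{4} + v_{5}  so sig = (2; 1,2)
  P={1,10}:  v_{1} + v_{10} = v_{3} + 2·v_{6} + 2·v_{9}  so sig = (2; 1,2,2)
  P={4,7}:  v_{4} + v_{7} = v_{3} + 2·v_{6} + 2·v_{9}  so sig = (2; 1,2,2)
  P={6,10}:  v_{6} + v_{10} = 2·v_{7}  so sig = (2; 2)
  P={2,6,9}:  v_{2} + v_{6} + v_{9} = v_{4}  so sig = (3; 1)
  P={3,4,5}:  v_{3} + v_{4} + v_{5} = v_{2}  so sig = (3; 1)
  P={3,5,6,9}:  v_{3} + v_{5} + v_{6} + v_{9} = 0  so sig = (4; —)
  P={2,4,5,6}:  v_{2} + v_{4} + v_{5} + v_{6} = v_{1}  so sig = (4; 1)
  P={3,6,8,9}:  v_{3} + v_{6} + v_{8} + v_{9} = v_{7}  so sig = (4; 1)
  P={3,7,8,9}:  v_{3} + v_{7} + v_{8} + v_{9} = v_{10}  so sig = (4; 1)

Signatures (|P|; sorted positive RHS coefficients), sorted:
[(2; —), (2; 1), (2; 1,1), (2; 1,1), (2; 1,1,1), (2; 1,1,1), (2; 1,1,1), (2; 1,1,1,2), (2; 1,1,2), (2; 1,2), (2; 1,2), (2; 1,2,2), (2; 1,2,2), (2; 2), (3; 1), (3; 1), (4; —), (4; 1), (4; 1), (4; 1)]


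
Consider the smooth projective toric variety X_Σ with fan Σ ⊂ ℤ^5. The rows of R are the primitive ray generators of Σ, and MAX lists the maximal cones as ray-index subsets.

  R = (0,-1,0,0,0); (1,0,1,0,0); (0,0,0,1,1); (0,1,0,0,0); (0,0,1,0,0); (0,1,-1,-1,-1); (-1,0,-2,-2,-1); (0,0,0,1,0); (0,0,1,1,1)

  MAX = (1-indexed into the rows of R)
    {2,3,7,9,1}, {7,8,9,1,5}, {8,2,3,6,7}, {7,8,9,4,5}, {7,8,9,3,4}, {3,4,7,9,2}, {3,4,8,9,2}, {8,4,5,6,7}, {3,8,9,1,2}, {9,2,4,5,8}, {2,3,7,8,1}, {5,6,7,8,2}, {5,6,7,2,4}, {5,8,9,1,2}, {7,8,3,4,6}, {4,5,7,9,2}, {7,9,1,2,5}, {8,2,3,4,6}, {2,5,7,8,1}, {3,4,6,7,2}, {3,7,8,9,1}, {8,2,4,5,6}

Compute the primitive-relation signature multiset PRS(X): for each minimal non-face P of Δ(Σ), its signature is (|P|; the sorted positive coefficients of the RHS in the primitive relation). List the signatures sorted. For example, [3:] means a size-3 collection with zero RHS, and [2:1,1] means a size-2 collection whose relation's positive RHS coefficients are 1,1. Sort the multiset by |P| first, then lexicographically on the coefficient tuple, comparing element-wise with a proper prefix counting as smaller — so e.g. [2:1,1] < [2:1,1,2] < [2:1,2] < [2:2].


Σ has 6 primitive collections:

  P={1,4}:  v_{1} + v_{4} = 0  so sig = [2:]
  P={3,5}:  v_{3} + v_{5} = v_{9}  so sig = [2:1]
  P={6,9}:  v_{6} + v_{9} = v_{4}  so sig = [2:1]
  P={1,6}:  v_{1} + v_{6} = v_{2} + v_{7} + v_{8}  so sig = [2:1,1,1]
  P={2,7,8,9}:  v_{2} + v_{7} + v_{8} + v_{9} = 0  so sig = [4:]
  P={2,4,7,8}:  v_{2} + v_{4} + v_{7} + v_{8} = v_{6}  so sig = [4:1]

Hence PRS(X_Σ) =
    |P|=2: 4 collections, coeffs (), (1), (1), (1,1,1)
    |P|=4: 2 collections, coeffs (), (1)


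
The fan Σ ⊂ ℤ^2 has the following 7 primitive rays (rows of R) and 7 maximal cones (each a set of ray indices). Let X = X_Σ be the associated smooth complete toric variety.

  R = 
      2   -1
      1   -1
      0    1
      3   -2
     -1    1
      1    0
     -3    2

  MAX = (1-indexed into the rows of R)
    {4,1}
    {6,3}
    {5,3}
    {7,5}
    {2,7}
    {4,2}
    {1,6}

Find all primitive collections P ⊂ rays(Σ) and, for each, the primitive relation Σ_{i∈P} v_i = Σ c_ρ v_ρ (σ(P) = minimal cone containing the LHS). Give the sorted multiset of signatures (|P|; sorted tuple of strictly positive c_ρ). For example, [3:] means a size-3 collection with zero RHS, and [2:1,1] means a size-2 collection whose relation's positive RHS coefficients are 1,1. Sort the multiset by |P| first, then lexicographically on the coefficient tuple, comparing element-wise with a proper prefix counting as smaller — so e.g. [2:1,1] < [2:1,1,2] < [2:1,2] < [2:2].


Δ(Σ) — 7 vertices, 14 min non-faces:

  P = {2,5}:  v_{2} + v_{5} = 0  so sig = [2:]
  P = {4,7}:  v_{4} + v_{7} = 0  so sig = [2:]
  P = {1,2}:  v_{1} + v_{2} = v_{4}  so sig = [2:1]
  P = {1,5}:  v_{1} + v_{5} = v_{6}  so sig = [2:1]
  P = {1,7}:  v_{1} + v_{7} = v_{5}  so sig = [2:1]
  P = {2,3}:  v_{2} + v_{3} = v_{6}  so sig = [2:1]
  P = {2,6}:  v_{2} + v_{6} = v_{1}  so sig = [2:1]
  P = {4,5}:  v_{4} + v_{5} = v_{1}  so sig = [2:1]
  P = {5,6}:  v_{5} + v_{6} = v_{3}  so sig = [2:1]
  P = {3,4}:  v_{3} + v_{4} = v_{1} + v_{6}  so sig = [2:1,1]
  P = {1,3}:  v_{1} + v_{3} = 2·v_{6}  so sig = [2:2]
  P = {4,6}:  v_{4} + v_{6} = 2·v_{1}  so sig = [2:2]
  P = {6,7}:  v_{6} + v_{7} = 2·v_{5}  so sig = [2:2]
  P = {3,7}:  v_{3} + v_{7} = 3·v_{5}  so sig = [2:3]

Signatures (|P|; sorted positive RHS coefficients), sorted:
[[2:], [2:], [2:1], [2:1], [2:1], [2:1], [2:1], [2:1], [2:1], [2:1,1], [2:2], [2:2], [2:2], [2:3]]


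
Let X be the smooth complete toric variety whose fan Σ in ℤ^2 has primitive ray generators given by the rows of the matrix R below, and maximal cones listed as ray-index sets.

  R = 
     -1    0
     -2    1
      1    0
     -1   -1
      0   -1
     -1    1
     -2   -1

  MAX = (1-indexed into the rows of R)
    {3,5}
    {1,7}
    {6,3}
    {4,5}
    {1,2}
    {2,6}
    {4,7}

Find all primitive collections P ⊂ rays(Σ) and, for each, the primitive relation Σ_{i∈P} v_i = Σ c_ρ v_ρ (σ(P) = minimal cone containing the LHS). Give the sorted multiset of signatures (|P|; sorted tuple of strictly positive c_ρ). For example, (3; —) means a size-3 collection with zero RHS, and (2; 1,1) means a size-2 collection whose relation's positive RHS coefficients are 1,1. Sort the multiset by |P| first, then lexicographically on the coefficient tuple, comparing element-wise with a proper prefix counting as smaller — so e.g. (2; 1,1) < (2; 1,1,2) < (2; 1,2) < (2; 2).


Primitive collections (14):

  P = {1,3}:  v_{1} + v_{3} = 0 — sig = (2; —)
  P = {1,4}:  v_{1} + v_{4} = v_{7} — sig = (2; 1)
  P = {1,5}:  v_{1} + v_{5} = v_{4} — sig = (2; 1)
  P = {1,6}:  v_{1} + v_{6} = v_{2} — sig = (2; 1)
  P = {2,3}:  v_{2} + v_{3} = v_{6} — sig = (2; 1)
  P = {3,4}:  v_{3} + v_{4} = v_{5} — sig = (2; 1)
  P = {3,7}:  v_{3} + v_{7} = v_{4} — sig = (2; 1)
  P = {5,6}:  v_{5} + v_{6} = v_{1} — sig = (2; 1)
  P = {2,5}:  v_{2} + v_{5} = 2·v_{1} — sig = (2; 2)
  P = {4,6}:  v_{4} + v_{6} = 2·v_{1} — sig = (2; 2)
  P = {5,7}:  v_{5} + v_{7} = 2·v_{4} — sig = (2; 2)
  P = {2,4}:  v_{2} + v_{4} = 3·v_{1} — sig = (2; 3)
  P = {6,7}:  v_{6} + v_{7} = 3·v_{1} — sig = (2; 3)
  P = {2,7}:  v_{2} + v_{7} = 4·v_{1} — sig = (2; 4)

Hence PRS(X_Σ) =
    |P|=2: 14 collections, coeffs (), (1), (1), (1), (1), (1), (1), (1), (2), (2), (2), (3), (3), (4)


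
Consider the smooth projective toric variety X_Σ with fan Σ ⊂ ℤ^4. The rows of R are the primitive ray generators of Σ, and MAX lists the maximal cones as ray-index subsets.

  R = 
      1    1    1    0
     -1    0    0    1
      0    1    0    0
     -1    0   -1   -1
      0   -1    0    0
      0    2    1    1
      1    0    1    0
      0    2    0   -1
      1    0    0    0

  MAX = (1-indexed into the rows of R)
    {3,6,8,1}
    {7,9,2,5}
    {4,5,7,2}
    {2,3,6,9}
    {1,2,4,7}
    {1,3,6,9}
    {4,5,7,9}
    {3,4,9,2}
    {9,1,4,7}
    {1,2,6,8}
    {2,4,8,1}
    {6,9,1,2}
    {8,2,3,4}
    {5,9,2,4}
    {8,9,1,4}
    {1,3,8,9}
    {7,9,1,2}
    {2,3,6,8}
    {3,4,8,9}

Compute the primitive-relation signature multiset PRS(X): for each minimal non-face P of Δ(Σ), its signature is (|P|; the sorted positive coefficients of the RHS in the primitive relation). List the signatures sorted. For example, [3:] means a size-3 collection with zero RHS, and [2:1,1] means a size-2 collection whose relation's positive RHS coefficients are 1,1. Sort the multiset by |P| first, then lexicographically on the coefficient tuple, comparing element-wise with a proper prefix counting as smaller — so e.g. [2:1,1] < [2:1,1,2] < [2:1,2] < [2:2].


Minimal non-faces — 14 found among 9 rays, 19 max cones:

  P={3,5}:  v_{3} + v_{5} = 0 — sig = [2:]
  P={1,5}:  v_{1} + v_{5} = v_{7} — sig = [2:1]
  P={3,7}:  v_{3} + v_{7} = v_{1} — sig = [2:1]
  P={4,6}:  v_{4} + v_{6} = v_{2} + v_{8} — sig = [2:1,1]
  P={5,6}:  v_{5} + v_{6} = v_{1} + v_{2} — sig = [2:1,1]
  P={5,8}:  v_{5} + v_{8} = v_{1} + v_{4} — sig = [2:1,1]
  P={6,7}:  v_{6} + v_{7} = 2·v_{1} + v_{2} — sig = [2:1,2]
  P={7,8}:  v_{7} + v_{8} = 2·v_{1} + v_{4} — sig = [2:1,2]
  P={1,2,3}:  v_{1} + v_{2} + v_{3} = v_{6} — sig = [3:1]
  P={1,3,4}:  v_{1} + v_{3} + v_{4} = v_{8} — sig = [3:1]
  P={6,8,9}:  v_{6} + v_{8} + v_{9} = v_{1} + 3·v_{3} — sig = [3:1,3]
  P={2,8,9}:  v_{2} + v_{8} + v_{9} = 2·v_{3} — sig = [3:2]
  P={2,4,7,9}:  v_{2} + v_{4} + v_{7} + v_{9} = 0 — sig = [4:]
  P={1,2,4,9}:  v_{1} + v_{2} + v_{4} + v_{9} = v_{3} — sig = [4:1]

Sorted signature multiset PRS(X):
    |P|=2: 8 collections, coeffs (), (1), (1), (1,1), (1,1), (1,1), (1,2), (1,2)
    |P|=3: 4 collections, coeffs (1), (1), (1,3), (2)
    |P|=4: 2 collections, coeffs (), (1)


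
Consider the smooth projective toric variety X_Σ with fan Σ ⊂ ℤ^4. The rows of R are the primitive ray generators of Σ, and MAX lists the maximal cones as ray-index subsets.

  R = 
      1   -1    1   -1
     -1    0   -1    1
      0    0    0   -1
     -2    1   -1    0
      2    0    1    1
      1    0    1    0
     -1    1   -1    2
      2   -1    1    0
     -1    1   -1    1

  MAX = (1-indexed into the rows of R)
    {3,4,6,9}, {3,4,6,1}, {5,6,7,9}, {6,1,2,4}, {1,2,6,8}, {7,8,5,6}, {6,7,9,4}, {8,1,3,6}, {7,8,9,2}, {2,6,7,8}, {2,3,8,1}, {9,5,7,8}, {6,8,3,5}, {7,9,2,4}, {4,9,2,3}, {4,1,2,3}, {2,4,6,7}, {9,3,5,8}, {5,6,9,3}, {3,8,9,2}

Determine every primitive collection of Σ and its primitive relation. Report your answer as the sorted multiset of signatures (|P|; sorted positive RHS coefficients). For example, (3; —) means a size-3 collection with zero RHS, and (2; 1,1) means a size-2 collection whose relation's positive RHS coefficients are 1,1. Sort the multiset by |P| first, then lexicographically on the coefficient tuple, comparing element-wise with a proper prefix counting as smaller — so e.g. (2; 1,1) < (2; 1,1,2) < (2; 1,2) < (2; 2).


Σ has 10 primitive collections:

  • {1,9}:  v_{1} + v_{9} = 0  ⇒ sig = (2; —)
  • {4,8}:  v_{4} + v_{8} = 0  ⇒ sig = (2; —)
  • {3,7}:  v_{3} + v_{7} = v_{9}  ⇒ sig = (2; 1)
  • {1,5}:  v_{1} + v_{5} = v_{6} + v_{8}  ⇒ sig = (2; 1,1)
  • {1,7}:  v_{1} + v_{7} = v_{2} + v_{6}  ⇒ sig = (2; 1,1)
  • {2,5}:  v_{2} + v_{5} = v_{7} + v_{8}  ⇒ sig = (2; 1,1)
  • {4,5}:  v_{4} + v_{5} = v_{6} + v_{9}  ⇒ sig = (2; 1,1)
  • {2,3,6}:  v_{2} + v_{3} + v_{6} = 0  ⇒ sig = (3; —)
  • {2,6,9}:  v_{2} + v_{6} + v_{9} = v_{7}  ⇒ sig = (3; 1)
  • {6,8,9}:  v_{6} + v_{8} + v_{9} = v_{5}  ⇒ sig = (3; 1)

Signatures (|P|; sorted positive RHS coefficients), sorted:
    |P|=2: 7 collections, coeffs (), (), (1), (1,1), (1,1), (1,1), (1,1)
    |P|=3: 3 collections, coeffs (), (1), (1)


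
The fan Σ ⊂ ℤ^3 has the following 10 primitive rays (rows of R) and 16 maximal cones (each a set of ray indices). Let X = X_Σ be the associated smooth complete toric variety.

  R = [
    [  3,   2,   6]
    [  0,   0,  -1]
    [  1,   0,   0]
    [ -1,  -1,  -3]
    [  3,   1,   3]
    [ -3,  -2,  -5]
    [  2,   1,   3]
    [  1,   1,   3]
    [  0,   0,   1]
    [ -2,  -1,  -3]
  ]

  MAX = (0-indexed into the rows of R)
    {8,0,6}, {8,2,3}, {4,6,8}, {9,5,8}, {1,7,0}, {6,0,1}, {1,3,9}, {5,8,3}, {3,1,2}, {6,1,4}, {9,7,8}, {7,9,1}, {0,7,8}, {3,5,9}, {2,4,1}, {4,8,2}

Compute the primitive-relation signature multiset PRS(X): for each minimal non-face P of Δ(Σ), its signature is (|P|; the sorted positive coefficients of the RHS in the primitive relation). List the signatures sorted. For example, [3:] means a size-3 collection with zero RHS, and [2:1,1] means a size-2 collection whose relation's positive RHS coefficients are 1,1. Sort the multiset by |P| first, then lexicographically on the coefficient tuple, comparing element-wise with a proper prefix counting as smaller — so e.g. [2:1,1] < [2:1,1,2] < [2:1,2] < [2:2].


Primitive collections (22):

  P = {1,8}:  v_{1} + v_{8} = 0 ; sig = [2:]
  P = {3,7}:  v_{3} + v_{7} = 0 ; sig = [2:]
  P = {6,9}:  v_{6} + v_{9} = 0 ; sig = [2:]
  P = {0,3}:  v_{0} + v_{3} = v_{6} ; sig = [2:1]
  P = {0,5}:  v_{0} + v_{5} = v_{8} ; sig = [2:1]
  P = {0,9}:  v_{0} + v_{9} = v_{7} ; sig = [2:1]
  P = {2,6}:  v_{2} + v_{6} = v_{4} ; sig = [2:1]
  P = {2,7}:  v_{2} + v_{7} = v_{6} ; sig = [2:1]
  P = {2,9}:  v_{2} + v_{9} = v_{3} ; sig = [2:1]
  P = {3,6}:  v_{3} + v_{6} = v_{2} ; sig = [2:1]
  P = {4,9}:  v_{4} + v_{9} = v_{2} ; sig = [2:1]
  P = {6,7}:  v_{6} + v_{7} = v_{0} ; sig = [2:1]
  P = {1,5}:  v_{1} + v_{5} = v_{3} + v_{9} ; sig = [2:1,1]
  P = {5,6}:  v_{5} + v_{6} = v_{3} + v_{8} ; sig = [2:1,1]
  P = {5,7}:  v_{5} + v_{7} = v_{8} + v_{9} ; sig = [2:1,1]
  P = {4,5}:  v_{4} + v_{5} = v_{2} + v_{3} + v_{8} ; sig = [2:1,1,1]
  P = {2,5}:  v_{2} + v_{5} = 2·v_{3} + v_{8} ; sig = [2:1,2]
  P = {0,2}:  v_{0} + v_{2} = 2·v_{6} ; sig = [2:2]
  P = {3,4}:  v_{3} + v_{4} = 2·v_{2} ; sig = [2:2]
  P = {4,7}:  v_{4} + v_{7} = 2·v_{6} ; sig = [2:2]
  P = {0,4}:  v_{0} + v_{4} = 3·v_{6} ; sig = [2:3]
  P = {3,8,9}:  v_{3} + v_{8} + v_{9} = v_{5} ; sig = [3:1]

Hence PRS(X_Σ) =
[[2:], [2:], [2:], [2:1], [2:1], [2:1], [2:1], [2:1], [2:1], [2:1], [2:1], [2:1], [2:1,1], [2:1,1], [2:1,1], [2:1,1,1], [2:1,2], [2:2], [2:2], [2:2], [2:3], [3:1]]


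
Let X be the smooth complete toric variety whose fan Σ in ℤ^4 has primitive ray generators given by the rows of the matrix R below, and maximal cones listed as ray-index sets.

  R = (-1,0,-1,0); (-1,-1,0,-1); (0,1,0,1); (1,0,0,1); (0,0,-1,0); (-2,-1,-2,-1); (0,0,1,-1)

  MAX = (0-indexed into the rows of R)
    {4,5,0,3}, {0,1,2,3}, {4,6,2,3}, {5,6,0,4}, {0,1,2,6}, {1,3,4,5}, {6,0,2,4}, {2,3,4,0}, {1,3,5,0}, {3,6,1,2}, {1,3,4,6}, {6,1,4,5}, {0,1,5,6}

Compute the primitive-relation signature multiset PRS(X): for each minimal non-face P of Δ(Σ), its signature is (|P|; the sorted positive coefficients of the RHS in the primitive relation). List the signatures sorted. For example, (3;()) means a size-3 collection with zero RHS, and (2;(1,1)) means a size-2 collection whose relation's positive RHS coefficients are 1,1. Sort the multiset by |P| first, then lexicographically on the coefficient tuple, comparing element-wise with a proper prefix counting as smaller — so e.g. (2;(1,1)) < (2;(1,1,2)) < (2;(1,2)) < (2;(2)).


Δ(Σ) — 7 vertices, 5 min non-faces:

  {2,5}:  v_{2} + v_{5} = 2·v_{0}  ⇒ sig = (2;(2))
  {0,3,6}:  v_{0} + v_{3} + v_{6} = 0  ⇒ sig = (3;())
  {0,1,4}:  v_{0} + v_{1} + v_{4} = v_{5}  ⇒ sig = (3;(1))
  {1,2,4}:  v_{1} + v_{2} + v_{4} = v_{0}  ⇒ sig = (3;(1))
  {3,5,6}:  v_{3} + v_{5} + v_{6} = v_{1} + v_{4}  ⇒ sig = (3;(1,1))

so the primitive-relation signature multiset is
    (2;(2))
    (3;())
    (3;(1))
    (3;(1))
    (3;(1,1))


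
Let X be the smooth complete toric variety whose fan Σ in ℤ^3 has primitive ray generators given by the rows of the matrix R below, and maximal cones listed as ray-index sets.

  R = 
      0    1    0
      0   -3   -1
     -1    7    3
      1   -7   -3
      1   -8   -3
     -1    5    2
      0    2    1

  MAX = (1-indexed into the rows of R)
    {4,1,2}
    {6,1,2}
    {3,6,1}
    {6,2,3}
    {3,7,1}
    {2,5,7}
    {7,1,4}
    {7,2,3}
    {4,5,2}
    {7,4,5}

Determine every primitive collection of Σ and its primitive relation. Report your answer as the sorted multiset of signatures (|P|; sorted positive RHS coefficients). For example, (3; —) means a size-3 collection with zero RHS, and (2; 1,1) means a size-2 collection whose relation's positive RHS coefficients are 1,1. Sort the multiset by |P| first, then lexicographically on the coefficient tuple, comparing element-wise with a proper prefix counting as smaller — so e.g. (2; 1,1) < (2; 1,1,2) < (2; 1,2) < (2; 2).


The 9 primitive collections of Σ (r=7, n=3):

  P={3,4}:  v_{3} + v_{4} = 0  →  sig = (2; —)
  P={1,5}:  v_{1} + v_{5} = v_{4}  →  sig = (2; 1)
  P={5,6}:  v_{5} + v_{6} = v_{2}  →  sig = (2; 1)
  P={6,7}:  v_{6} + v_{7} = v_{3}  →  sig = (2; 1)
  P={3,5}:  v_{3} + v_{5} = v_{2} + v_{7}  →  sig = (2; 1,1)
  P={4,6}:  v_{4} + v_{6} = v_{1} + v_{2}  →  sig = (2; 1,1)
  P={1,2,7}:  v_{1} + v_{2} + v_{7} = 0  →  sig = (3; —)
  P={1,2,3}:  v_{1} + v_{2} + v_{3} = v_{6}  →  sig = (3; 1)
  P={2,4,7}:  v_{2} + v_{4} + v_{7} = v_{5}  →  sig = (3; 1)

Hence PRS(X_Σ) =
[(2; —), (2; 1), (2; 1), (2; 1), (2; 1,1), (2; 1,1), (3; —), (3; 1), (3; 1)]


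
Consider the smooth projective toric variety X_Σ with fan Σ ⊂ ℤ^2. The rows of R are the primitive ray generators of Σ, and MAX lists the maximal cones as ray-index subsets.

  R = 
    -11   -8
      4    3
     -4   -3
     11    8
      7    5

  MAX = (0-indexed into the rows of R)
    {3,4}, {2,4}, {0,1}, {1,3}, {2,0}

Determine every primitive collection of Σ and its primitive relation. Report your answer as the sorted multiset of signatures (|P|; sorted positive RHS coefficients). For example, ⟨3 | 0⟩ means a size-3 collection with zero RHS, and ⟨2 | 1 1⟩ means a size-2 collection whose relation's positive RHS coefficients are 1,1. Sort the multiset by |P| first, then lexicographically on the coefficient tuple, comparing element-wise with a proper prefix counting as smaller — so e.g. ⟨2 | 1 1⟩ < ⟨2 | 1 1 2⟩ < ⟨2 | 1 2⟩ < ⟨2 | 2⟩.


The 5 primitive collections of Σ (r=5, n=2):

  • {0,3}:  v_{0} + v_{3} = 0 — sig = ⟨2 | 0⟩
  • {1,2}:  v_{1} + v_{2} = 0 — sig = ⟨2 | 0⟩
  • {0,4}:  v_{0} + v_{4} = v_{2} — sig = ⟨2 | 1⟩
  • {1,4}:  v_{1} + v_{4} = v_{3} — sig = ⟨2 | 1⟩
  • {2,3}:  v_{2} + v_{3} = v_{4} — sig = ⟨2 | 1⟩

Sorted signature multiset PRS(X):
    ⟨2 | 0⟩
    ⟨2 | 0⟩
    ⟨2 | 1⟩
    ⟨2 | 1⟩
    ⟨2 | 1⟩


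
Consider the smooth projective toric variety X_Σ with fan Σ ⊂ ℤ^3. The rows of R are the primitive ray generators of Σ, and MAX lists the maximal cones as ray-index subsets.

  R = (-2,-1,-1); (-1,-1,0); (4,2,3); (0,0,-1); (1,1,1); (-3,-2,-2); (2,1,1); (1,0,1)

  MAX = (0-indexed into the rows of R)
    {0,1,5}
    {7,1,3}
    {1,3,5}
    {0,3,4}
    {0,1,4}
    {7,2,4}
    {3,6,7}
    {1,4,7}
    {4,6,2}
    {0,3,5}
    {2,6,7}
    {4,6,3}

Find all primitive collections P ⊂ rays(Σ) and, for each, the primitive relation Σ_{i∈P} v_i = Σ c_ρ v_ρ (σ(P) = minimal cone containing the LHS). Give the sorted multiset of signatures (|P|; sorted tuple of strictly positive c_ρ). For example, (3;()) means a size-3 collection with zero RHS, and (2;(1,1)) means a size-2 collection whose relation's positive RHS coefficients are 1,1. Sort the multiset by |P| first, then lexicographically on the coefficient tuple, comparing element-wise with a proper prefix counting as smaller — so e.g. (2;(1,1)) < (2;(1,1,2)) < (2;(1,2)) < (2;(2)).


Δ(Σ) — 8 vertices, 14 min non-faces:

  • {0,6}:  v_{0} + v_{6} = 0  so sig = (2;())
  • {0,7}:  v_{0} + v_{7} = v_{1}  so sig = (2;(1))
  • {1,6}:  v_{1} + v_{6} = v_{7}  so sig = (2;(1))
  • {2,5}:  v_{2} + v_{5} = v_{7}  so sig = (2;(1))
  • {4,5}:  v_{4} + v_{5} = v_{0}  so sig = (2;(1))
  • {0,2}:  v_{0} + v_{2} = v_{4} + v_{7}  so sig = (2;(1,1))
  • {5,6}:  v_{5} + v_{6} = v_{1} + v_{3}  so sig = (2;(1,1))
  • {1,2}:  v_{1} + v_{2} = v_{4} + 2·v_{7}  so sig = (2;(1,2))
  • {5,7}:  v_{5} + v_{7} = 2·v_{1} + v_{3}  so sig = (2;(1,2))
  • {2,3}:  v_{2} + v_{3} = 2·v_{6}  so sig = (2;(2))
  • {1,3,4}:  v_{1} + v_{3} + v_{4} = 0  so sig = (3;())
  • {0,1,3}:  v_{0} + v_{1} + v_{3} = v_{5}  so sig = (3;(1))
  • {3,4,7}:  v_{3} + v_{4} + v_{7} = v_{6}  so sig = (3;(1))
  • {4,6,7}:  v_{4} + v_{6} + v_{7} = v_{2}  so sig = (3;(1))

so the primitive-relation signature multiset is
{ (2;()),  (2;(1)) ×4,  (2;(1,1)) ×2,  (2;(1,2)) ×2,  (2;(2)),  (3;()),  (3;(1)) ×3 }


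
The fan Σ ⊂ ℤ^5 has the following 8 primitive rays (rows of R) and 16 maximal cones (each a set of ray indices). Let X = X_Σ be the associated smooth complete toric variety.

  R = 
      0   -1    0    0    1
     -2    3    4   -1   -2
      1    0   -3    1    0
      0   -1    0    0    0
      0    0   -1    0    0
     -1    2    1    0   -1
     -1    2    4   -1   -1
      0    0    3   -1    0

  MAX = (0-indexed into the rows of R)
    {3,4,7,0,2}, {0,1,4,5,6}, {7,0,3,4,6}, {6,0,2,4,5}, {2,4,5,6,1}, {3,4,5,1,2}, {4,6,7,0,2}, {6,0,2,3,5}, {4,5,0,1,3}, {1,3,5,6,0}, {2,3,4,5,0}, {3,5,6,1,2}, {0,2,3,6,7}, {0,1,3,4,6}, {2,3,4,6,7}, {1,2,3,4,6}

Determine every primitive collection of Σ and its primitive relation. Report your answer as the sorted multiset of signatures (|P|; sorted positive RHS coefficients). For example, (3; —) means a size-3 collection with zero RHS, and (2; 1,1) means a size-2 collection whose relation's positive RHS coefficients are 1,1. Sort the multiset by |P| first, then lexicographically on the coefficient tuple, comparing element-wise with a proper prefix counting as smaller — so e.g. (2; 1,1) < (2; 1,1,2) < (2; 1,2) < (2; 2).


Primitive collections (5):

  P={5,7}:  v_{5} + v_{7} = v_{6}  ⇒ sig = (2; 1)
  P={1,7}:  v_{1} + v_{7} = v_{3} + v_{4} + 2·v_{6}  ⇒ sig = (2; 1,1,2)
  P={0,1,2}:  v_{0} + v_{1} + v_{2} = v_{5}  ⇒ sig = (3; 1)
  P={3,4,5,6}:  v_{3} + v_{4} + v_{5} + v_{6} = v_{1}  ⇒ sig = (4; 1)
  P={0,2,3,4,6}:  v_{0} + v_{2} + v_{3} + v_{4} + v_{6} = 0  ⇒ sig = (5; —)

Sorted signature multiset PRS(X):
    (2; 1)
    (2; 1,1,2)
    (3; 1)
    (4; 1)
    (5; —)


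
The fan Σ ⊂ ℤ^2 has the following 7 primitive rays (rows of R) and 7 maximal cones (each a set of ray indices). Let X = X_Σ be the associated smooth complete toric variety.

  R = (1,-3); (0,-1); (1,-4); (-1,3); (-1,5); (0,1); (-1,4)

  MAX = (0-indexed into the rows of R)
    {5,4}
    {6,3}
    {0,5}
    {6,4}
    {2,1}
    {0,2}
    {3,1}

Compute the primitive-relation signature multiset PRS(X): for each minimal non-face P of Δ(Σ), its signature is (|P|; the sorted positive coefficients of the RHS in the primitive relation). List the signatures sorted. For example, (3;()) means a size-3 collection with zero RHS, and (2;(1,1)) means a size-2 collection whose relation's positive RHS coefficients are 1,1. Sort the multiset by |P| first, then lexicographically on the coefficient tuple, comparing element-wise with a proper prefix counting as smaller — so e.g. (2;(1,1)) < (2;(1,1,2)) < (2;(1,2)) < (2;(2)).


Σ has 14 primitive collections:

  • {0,3}:  v_{0} + v_{3} = 0  ⟹  sig = (2;())
  • {1,5}:  v_{1} + v_{5} = 0  ⟹  sig = (2;())
  • {2,6}:  v_{2} + v_{6} = 0  ⟹  sig = (2;())
  • {0,1}:  v_{0} + v_{1} = v_{2}  ⟹  sig = (2;(1))
  • {0,6}:  v_{0} + v_{6} = v_{5}  ⟹  sig = (2;(1))
  • {1,4}:  v_{1} + v_{4} = v_{6}  ⟹  sig = (2;(1))
  • {1,6}:  v_{1} + v_{6} = v_{3}  ⟹  sig = (2;(1))
  • {2,3}:  v_{2} + v_{3} = v_{1}  ⟹  sig = (2;(1))
  • {2,4}:  v_{2} + v_{4} = v_{5}  ⟹  sig = (2;(1))
  • {2,5}:  v_{2} + v_{5} = v_{0}  ⟹  sig = (2;(1))
  • {3,5}:  v_{3} + v_{5} = v_{6}  ⟹  sig = (2;(1))
  • {5,6}:  v_{5} + v_{6} = v_{4}  ⟹  sig = (2;(1))
  • {0,4}:  v_{0} + v_{4} = 2·v_{5}  ⟹  sig = (2;(2))
  • {3,4}:  v_{3} + v_{4} = 2·v_{6}  ⟹  sig = (2;(2))

Hence PRS(X_Σ) =
[(2;()), (2;()), (2;()), (2;(1)), (2;(1)), (2;(1)), (2;(1)), (2;(1)), (2;(1)), (2;(1)), (2;(1)), (2;(1)), (2;(2)), (2;(2))]


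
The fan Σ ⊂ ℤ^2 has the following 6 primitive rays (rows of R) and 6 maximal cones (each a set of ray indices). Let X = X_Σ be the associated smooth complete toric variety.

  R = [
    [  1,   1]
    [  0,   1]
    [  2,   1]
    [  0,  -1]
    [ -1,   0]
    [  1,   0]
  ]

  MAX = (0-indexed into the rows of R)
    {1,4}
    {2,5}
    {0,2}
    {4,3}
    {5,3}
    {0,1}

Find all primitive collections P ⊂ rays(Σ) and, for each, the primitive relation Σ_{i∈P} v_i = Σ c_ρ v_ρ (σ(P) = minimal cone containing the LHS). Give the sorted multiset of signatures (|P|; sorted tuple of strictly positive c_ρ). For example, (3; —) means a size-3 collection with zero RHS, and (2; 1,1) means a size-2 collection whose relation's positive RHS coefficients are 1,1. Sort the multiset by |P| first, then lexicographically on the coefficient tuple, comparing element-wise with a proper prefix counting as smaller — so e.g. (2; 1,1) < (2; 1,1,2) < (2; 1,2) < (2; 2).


Σ has 9 primitive collections:

  P = {1,3}:  v_{1} + v_{3} = 0  →  sig = (2; —)
  P = {4,5}:  v_{4} + v_{5} = 0  →  sig = (2; —)
  P = {0,3}:  v_{0} + v_{3} = v_{5}  →  sig = (2; 1)
  P = {0,4}:  v_{0} + v_{4} = v_{1}  →  sig = (2; 1)
  P = {0,5}:  v_{0} + v_{5} = v_{2}  →  sig = (2; 1)
  P = {1,5}:  v_{1} + v_{5} = v_{0}  →  sig = (2; 1)
  P = {2,4}:  v_{2} + v_{4} = v_{0}  →  sig = (2; 1)
  P = {1,2}:  v_{1} + v_{2} = 2·v_{0}  →  sig = (2; 2)
  P = {2,3}:  v_{2} + v_{3} = 2·v_{5}  →  sig = (2; 2)

Sorted signature multiset PRS(X):
{ (2; —) ×2,  (2; 1) ×5,  (2; 2) ×2 }


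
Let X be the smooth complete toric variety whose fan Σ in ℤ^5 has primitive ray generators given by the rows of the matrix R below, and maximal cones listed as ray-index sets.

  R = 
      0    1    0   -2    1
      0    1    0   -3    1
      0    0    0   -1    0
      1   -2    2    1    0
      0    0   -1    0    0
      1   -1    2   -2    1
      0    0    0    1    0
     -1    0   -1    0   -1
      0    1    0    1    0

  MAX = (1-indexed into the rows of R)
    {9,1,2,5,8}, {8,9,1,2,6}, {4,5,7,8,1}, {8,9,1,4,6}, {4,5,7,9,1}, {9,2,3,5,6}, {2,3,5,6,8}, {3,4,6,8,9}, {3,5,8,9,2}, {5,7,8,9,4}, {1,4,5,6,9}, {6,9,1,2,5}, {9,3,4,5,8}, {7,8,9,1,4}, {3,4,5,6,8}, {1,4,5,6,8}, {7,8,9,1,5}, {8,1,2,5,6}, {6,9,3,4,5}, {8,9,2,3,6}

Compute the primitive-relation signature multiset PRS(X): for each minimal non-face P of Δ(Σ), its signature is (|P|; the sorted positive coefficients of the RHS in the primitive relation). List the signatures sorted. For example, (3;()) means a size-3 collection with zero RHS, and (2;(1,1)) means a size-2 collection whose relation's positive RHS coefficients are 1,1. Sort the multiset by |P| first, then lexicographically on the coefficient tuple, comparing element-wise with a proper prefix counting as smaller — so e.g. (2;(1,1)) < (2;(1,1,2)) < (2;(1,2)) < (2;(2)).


Primitive collections (7):

  P = {3,7}:  v_{3} + v_{7} = 0 ; sig = (2;())
  P = {1,3}:  v_{1} + v_{3} = v_{2} ; sig = (2;(1))
  P = {2,4}:  v_{2} + v_{4} = v_{6} ; sig = (2;(1))
  P = {2,7}:  v_{2} + v_{7} = v_{1} ; sig = (2;(1))
  P = {6,7}:  v_{6} + v_{7} = v_{1} + v_{4} ; sig = (2;(1,1))
  P = {5,6,8,9}:  v_{5} + v_{6} + v_{8} + v_{9} = v_{3} ; sig = (4;(1))
  P = {1,4,5,8,9}:  v_{1} + v_{4} + v_{5} + v_{8} + v_{9} = 0 ; sig = (5;())

so the primitive-relation signature multiset is
    (2;())
    (2;(1))
    (2;(1))
    (2;(1))
    (2;(1,1))
    (4;(1))
    (5;())


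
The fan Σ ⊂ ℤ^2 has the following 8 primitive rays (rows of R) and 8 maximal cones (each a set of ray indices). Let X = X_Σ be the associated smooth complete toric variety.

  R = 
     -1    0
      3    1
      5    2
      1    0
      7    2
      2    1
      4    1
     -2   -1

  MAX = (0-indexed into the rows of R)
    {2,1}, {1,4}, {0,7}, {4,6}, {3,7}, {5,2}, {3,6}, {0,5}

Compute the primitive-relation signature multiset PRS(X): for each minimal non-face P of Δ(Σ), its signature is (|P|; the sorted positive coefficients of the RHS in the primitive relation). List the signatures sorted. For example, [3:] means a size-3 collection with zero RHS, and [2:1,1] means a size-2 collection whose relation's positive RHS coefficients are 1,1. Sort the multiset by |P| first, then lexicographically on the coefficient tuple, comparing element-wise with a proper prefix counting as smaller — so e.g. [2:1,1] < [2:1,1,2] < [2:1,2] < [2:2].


Σ has 20 primitive collections:

  P={0,3}:  v_{0} + v_{3} = 0  ⇒ sig = [2:]
  P={5,7}:  v_{5} + v_{7} = 0  ⇒ sig = [2:]
  P={0,1}:  v_{0} + v_{1} = v_{5}  ⇒ sig = [2:1]
  P={0,6}:  v_{0} + v_{6} = v_{1}  ⇒ sig = [2:1]
  P={1,3}:  v_{1} + v_{3} = v_{6}  ⇒ sig = [2:1]
  P={1,5}:  v_{1} + v_{5} = v_{2}  ⇒ sig = [2:1]
  P={1,6}:  v_{1} + v_{6} = v_{4}  ⇒ sig = [2:1]
  P={1,7}:  v_{1} + v_{7} = v_{3}  ⇒ sig = [2:1]
  P={2,7}:  v_{2} + v_{7} = v_{1}  ⇒ sig = [2:1]
  P={3,5}:  v_{3} + v_{5} = v_{1}  ⇒ sig = [2:1]
  P={4,7}:  v_{4} + v_{7} = v_{3} + v_{6}  ⇒ sig = [2:1,1]
  P={0,2}:  v_{0} + v_{2} = 2·v_{5}  ⇒ sig = [2:2]
  P={0,4}:  v_{0} + v_{4} = 2·v_{1}  ⇒ sig = [2:2]
  P={2,3}:  v_{2} + v_{3} = 2·v_{1}  ⇒ sig = [2:2]
  P={3,4}:  v_{3} + v_{4} = 2·v_{6}  ⇒ sig = [2:2]
  P={5,6}:  v_{5} + v_{6} = 2·v_{1}  ⇒ sig = [2:2]
  P={6,7}:  v_{6} + v_{7} = 2·v_{3}  ⇒ sig = [2:2]
  P={2,6}:  v_{2} + v_{6} = 3·v_{1}  ⇒ sig = [2:3]
  P={4,5}:  v_{4} + v_{5} = 3·v_{1}  ⇒ sig = [2:3]
  P={2,4}:  v_{2} + v_{4} = 4·v_{1}  ⇒ sig = [2:4]

Hence PRS(X_Σ) =
    |P|=2: 20 collections, coeffs (), (), (1), (1), (1), (1), (1), (1), (1), (1), (1,1), (2), (2), (2), (2), (2), (2), (3), (3), (4)


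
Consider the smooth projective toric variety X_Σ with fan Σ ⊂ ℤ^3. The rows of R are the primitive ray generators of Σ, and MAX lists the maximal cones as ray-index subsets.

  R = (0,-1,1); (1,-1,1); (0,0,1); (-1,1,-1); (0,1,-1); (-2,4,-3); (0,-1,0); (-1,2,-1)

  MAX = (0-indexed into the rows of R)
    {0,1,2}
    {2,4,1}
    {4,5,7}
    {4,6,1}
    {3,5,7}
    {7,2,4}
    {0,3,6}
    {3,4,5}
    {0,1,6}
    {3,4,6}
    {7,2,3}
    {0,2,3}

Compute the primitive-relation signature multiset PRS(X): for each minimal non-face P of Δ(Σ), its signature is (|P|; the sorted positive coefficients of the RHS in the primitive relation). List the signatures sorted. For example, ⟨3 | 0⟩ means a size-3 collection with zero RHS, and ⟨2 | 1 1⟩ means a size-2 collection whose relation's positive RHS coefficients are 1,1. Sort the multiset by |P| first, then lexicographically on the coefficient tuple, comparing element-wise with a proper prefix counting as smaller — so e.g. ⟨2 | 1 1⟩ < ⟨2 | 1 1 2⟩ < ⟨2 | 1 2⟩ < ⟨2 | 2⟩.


The 12 primitive collections of Σ (r=8, n=3):

  P = {0,4}:  v_{0} + v_{4} = 0  ⇒ sig = ⟨2 | 0⟩
  P = {1,3}:  v_{1} + v_{3} = 0  ⇒ sig = ⟨2 | 0⟩
  P = {2,6}:  v_{2} + v_{6} = v_{0}  ⇒ sig = ⟨2 | 1⟩
  P = {6,7}:  v_{6} + v_{7} = v_{3}  ⇒ sig = ⟨2 | 1⟩
  P = {0,5}:  v_{0} + v_{5} = v_{3} + v_{7}  ⇒ sig = ⟨2 | 1 1⟩
  P = {0,7}:  v_{0} + v_{7} = v_{2} + v_{3}  ⇒ sig = ⟨2 | 1 1⟩
  P = {1,5}:  v_{1} + v_{5} = v_{4} + v_{7}  ⇒ sig = ⟨2 | 1 1⟩
  P = {1,7}:  v_{1} + v_{7} = v_{2} + v_{4}  ⇒ sig = ⟨2 | 1 1⟩
  P = {5,6}:  v_{5} + v_{6} = 2·v_{3} + v_{4}  ⇒ sig = ⟨2 | 1 2⟩
  P = {2,5}:  v_{2} + v_{5} = 2·v_{7}  ⇒ sig = ⟨2 | 2⟩
  P = {2,3,4}:  v_{2} + v_{3} + v_{4} = v_{7}  ⇒ sig = ⟨3 | 1⟩
  P = {3,4,7}:  v_{3} + v_{4} + v_{7} = v_{5}  ⇒ sig = ⟨3 | 1⟩

so the primitive-relation signature multiset is
    ⟨2 | 0⟩
    ⟨2 | 0⟩
    ⟨2 | 1⟩
    ⟨2 | 1⟩
    ⟨2 | 1 1⟩
    ⟨2 | 1 1⟩
    ⟨2 | 1 1⟩
    ⟨2 | 1 1⟩
    ⟨2 | 1 2⟩
    ⟨2 | 2⟩
    ⟨3 | 1⟩
    ⟨3 | 1⟩


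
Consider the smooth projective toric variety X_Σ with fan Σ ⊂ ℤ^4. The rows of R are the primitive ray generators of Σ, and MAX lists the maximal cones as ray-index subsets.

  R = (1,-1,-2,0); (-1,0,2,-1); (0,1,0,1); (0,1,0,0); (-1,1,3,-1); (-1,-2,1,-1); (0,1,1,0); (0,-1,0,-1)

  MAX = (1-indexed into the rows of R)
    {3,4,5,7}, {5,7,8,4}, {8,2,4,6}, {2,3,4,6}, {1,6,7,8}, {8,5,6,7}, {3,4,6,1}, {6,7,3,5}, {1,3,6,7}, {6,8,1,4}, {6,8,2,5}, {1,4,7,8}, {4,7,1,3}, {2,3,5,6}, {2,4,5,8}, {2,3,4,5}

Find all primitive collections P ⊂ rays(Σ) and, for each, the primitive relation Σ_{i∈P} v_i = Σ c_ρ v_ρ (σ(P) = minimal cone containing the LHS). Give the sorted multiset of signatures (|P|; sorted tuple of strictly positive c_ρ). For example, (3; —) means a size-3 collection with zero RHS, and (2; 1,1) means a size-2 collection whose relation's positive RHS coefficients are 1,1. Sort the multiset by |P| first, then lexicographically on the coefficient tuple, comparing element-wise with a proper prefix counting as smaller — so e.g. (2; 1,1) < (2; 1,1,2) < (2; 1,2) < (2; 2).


6 minimal non-faces of Δ(Σ) (on 8 rays):

  P={3,8}:  v_{3} + v_{8} = 0  →  sig = (2; —)
  P={1,2}:  v_{1} + v_{2} = v_{8}  →  sig = (2; 1)
  P={2,7}:  v_{2} + v_{7} = v_{5}  →  sig = (2; 1)
  P={1,5}:  v_{1} + v_{5} = v_{7} + v_{8}  →  sig = (2; 1,1)
  P={4,6,7}:  v_{4} + v_{6} + v_{7} = v_{2}  →  sig = (3; 1)
  P={4,5,6}:  v_{4} + v_{5} + v_{6} = 2·v_{2}  →  sig = (3; 2)

Hence PRS(X_Σ) =
    |P|=2: 4 collections, coeffs (), (1), (1), (1,1)
    |P|=3: 2 collections, coeffs (1), (2)
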